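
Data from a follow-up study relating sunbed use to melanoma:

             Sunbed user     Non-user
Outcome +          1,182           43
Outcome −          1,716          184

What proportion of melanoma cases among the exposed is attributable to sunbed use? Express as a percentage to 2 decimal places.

53.56

Reading the table with exposure as columns: a = 1182 (Sunbed user, case), b = 1716 (Sunbed user, non-case), c = 43 (Non-user, case), d = 184.
Risk in exposed = 1182/2898 = 0.40787; risk in unexposed = 43/227 = 0.18943.
RR = 0.40787/0.18943 = 2.15316
AR% = (RR − 1)/RR × 100 = (2.15316 − 1)/2.15316 × 100 = 53.5567%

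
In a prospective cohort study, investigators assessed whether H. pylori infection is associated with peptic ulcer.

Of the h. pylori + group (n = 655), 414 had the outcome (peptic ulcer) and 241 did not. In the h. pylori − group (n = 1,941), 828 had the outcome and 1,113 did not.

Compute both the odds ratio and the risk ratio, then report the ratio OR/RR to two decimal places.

From the description: a = 414, b = 241, c = 828, d = 1113.
OR = (414·1113)/(241·828) = 460782/199548 = 2.30913
Risk in exposed = 414/655 = 0.63206; risk in unexposed = 828/1941 = 0.42658; RR = 1.48168
OR/RR = 2.30913 / 1.48168 = 1.55845
The outcome is not rare, so the OR lies further from 1 than the RR.

1.56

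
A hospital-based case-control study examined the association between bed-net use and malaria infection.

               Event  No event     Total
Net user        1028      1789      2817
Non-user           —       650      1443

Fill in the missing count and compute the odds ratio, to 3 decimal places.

The missing cell is in the unexposed row: 1443 − 650 = 793.
So a = 1028, b = 1789, c = 793, d = 650.
OR = (a·d)/(b·c) = (1028 × 650) / (1789 × 793) = 668200 / 1418677 = 0.47100

0.471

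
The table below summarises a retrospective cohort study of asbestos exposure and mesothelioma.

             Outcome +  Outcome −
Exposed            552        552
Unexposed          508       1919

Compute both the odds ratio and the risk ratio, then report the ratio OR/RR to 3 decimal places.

Cells: a = 552, b = 552, c = 508, d = 1919.
OR = (552·1919)/(552·508) = 1059288/280416 = 3.77756
Risk in exposed = 552/1104 = 0.50000; risk in unexposed = 508/2427 = 0.20931; RR = 2.38878
OR/RR = 3.77756 / 2.38878 = 1.58138
The outcome is not rare, so the OR lies further from 1 than the RR.

1.581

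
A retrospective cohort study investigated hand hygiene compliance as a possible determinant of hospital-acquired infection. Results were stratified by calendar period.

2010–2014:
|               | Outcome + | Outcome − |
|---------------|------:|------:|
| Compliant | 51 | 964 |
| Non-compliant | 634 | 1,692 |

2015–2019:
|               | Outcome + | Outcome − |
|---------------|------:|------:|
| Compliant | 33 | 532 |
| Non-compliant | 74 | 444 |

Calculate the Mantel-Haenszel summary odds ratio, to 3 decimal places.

OR_MH = Σ(aᵢdᵢ/nᵢ) / Σ(bᵢcᵢ/nᵢ), where nᵢ is the stratum total.
Stratum 1 (2010–2014): n = 3341; a·d/n = 51·1692/3341 = 25.8282; b·c/n = 964·634/3341 = 182.9321
Stratum 2 (2015–2019): n = 1083; a·d/n = 33·444/1083 = 13.5291; b·c/n = 532·74/1083 = 36.3509
OR_MH = (25.8282 + 13.5291) / (182.9321 + 36.3509) = 39.3573 / 219.2829 = 0.17948

0.179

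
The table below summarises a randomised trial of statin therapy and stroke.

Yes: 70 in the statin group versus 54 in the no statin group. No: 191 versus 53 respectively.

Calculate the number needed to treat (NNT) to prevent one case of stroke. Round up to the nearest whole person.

5

Risk in treated group = 70/261 = 0.26820; risk in control = 54/107 = 0.50467.
Absolute risk reduction = 0.50467 − 0.26820 = 0.23647
NNT = 1 / ARR = 1 / 0.23647 = 4.229 → round up → 5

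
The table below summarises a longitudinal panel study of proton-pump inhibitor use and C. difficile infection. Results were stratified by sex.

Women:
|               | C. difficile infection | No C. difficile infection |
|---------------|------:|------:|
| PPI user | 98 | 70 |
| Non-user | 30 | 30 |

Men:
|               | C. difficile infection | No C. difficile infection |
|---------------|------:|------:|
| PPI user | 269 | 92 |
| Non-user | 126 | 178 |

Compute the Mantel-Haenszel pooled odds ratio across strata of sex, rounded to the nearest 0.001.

3.187

OR_MH = Σ(aᵢdᵢ/nᵢ) / Σ(bᵢcᵢ/nᵢ), where nᵢ is the stratum total.
Stratum 1 (Women): n = 228; a·d/n = 98·30/228 = 12.8947; b·c/n = 70·30/228 = 9.2105
Stratum 2 (Men): n = 665; a·d/n = 269·178/665 = 72.0030; b·c/n = 92·126/665 = 17.4316
OR_MH = (12.8947 + 72.0030) / (9.2105 + 17.4316) = 84.8977 / 26.6421 = 3.18660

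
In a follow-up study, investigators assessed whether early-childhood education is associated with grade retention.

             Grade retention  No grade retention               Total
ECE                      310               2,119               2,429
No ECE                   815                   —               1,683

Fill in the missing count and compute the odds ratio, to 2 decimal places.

The missing cell is in the unexposed row: 1683 − 815 = 868.
So a = 310, b = 2119, c = 815, d = 868.
OR = (a·d)/(b·c) = (310 × 868) / (2119 × 815) = 269080 / 1726985 = 0.15581

0.16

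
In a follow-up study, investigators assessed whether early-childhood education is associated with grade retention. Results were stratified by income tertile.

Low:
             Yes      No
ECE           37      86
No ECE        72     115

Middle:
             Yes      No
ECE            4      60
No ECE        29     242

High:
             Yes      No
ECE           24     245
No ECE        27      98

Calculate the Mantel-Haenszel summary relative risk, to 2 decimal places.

0.63

RR_MH = Σ(aᵢ·n₀ᵢ/nᵢ) / Σ(cᵢ·n₁ᵢ/nᵢ), with n₁ᵢ = aᵢ+bᵢ (exposed), n₀ᵢ = cᵢ+dᵢ (unexposed), nᵢ = n₁ᵢ+n₀ᵢ.
Stratum 1 (Low): n₁ = 123, n₀ = 187, n = 310; a·n₀/n = 37·187/310 = 22.3194; c·n₁/n = 72·123/310 = 28.5677
Stratum 2 (Middle): n₁ = 64, n₀ = 271, n = 335; a·n₀/n = 4·271/335 = 3.2358; c·n₁/n = 29·64/335 = 5.5403
Stratum 3 (High): n₁ = 269, n₀ = 125, n = 394; a·n₀/n = 24·125/394 = 7.6142; c·n₁/n = 27·269/394 = 18.4340
RR_MH = (22.3194 + 3.2358 + 7.6142) / (28.5677 + 5.5403 + 18.4340) = 33.1694 / 52.5421 = 0.63129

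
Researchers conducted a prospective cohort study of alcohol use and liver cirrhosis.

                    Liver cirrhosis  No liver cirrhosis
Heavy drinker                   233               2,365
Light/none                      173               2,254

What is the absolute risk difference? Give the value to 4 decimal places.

0.0184

Cells: a = 233, b = 2365, c = 173, d = 2254.
Risk in exposed = 233/2598 = 0.089684; risk in unexposed = 173/2427 = 0.071281.
Risk difference = 0.089684 − 0.071281 = 0.018403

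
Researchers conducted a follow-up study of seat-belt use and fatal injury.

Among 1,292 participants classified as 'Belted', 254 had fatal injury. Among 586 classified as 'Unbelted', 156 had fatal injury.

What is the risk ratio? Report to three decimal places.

From the description: a = 254, b = 1038, c = 156, d = 430.
Risk in exposed = 254/1292 = 0.19659; risk in unexposed = 156/586 = 0.26621.
RR = 0.19659 / 0.26621 = 0.73849
The risk is 26% lower among the exposed than among the unexposed.

0.738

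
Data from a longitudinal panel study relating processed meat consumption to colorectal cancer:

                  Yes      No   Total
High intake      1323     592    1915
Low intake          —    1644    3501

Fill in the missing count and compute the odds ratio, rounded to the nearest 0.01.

1.98

The missing cell is in the unexposed row: 3501 − 1644 = 1857.
So a = 1323, b = 592, c = 1857, d = 1644.
OR = (a·d)/(b·c) = (1323 × 1644) / (592 × 1857) = 2175012 / 1099344 = 1.97846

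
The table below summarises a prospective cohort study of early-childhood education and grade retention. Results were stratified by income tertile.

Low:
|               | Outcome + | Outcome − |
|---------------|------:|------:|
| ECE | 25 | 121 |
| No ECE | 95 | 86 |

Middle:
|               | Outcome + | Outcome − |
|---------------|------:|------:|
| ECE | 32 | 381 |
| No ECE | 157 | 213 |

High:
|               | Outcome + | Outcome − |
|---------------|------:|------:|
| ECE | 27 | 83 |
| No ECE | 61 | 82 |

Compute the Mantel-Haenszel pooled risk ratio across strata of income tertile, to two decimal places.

0.29

RR_MH = Σ(aᵢ·n₀ᵢ/nᵢ) / Σ(cᵢ·n₁ᵢ/nᵢ), with n₁ᵢ = aᵢ+bᵢ (exposed), n₀ᵢ = cᵢ+dᵢ (unexposed), nᵢ = n₁ᵢ+n₀ᵢ.
Stratum 1 (Low): n₁ = 146, n₀ = 181, n = 327; a·n₀/n = 25·181/327 = 13.8379; c·n₁/n = 95·146/327 = 42.4159
Stratum 2 (Middle): n₁ = 413, n₀ = 370, n = 783; a·n₀/n = 32·370/783 = 15.1213; c·n₁/n = 157·413/783 = 82.8110
Stratum 3 (High): n₁ = 110, n₀ = 143, n = 253; a·n₀/n = 27·143/253 = 15.2609; c·n₁/n = 61·110/253 = 26.5217
RR_MH = (13.8379 + 15.1213 + 15.2609) / (42.4159 + 82.8110 + 26.5217) = 44.2201 / 151.7486 = 0.29140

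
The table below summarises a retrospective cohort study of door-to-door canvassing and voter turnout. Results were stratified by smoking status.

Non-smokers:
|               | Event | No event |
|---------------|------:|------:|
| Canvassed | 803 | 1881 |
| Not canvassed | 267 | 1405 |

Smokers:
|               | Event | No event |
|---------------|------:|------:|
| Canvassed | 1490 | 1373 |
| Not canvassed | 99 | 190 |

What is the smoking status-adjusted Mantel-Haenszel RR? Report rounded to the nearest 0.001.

1.748

RR_MH = Σ(aᵢ·n₀ᵢ/nᵢ) / Σ(cᵢ·n₁ᵢ/nᵢ), with n₁ᵢ = aᵢ+bᵢ (exposed), n₀ᵢ = cᵢ+dᵢ (unexposed), nᵢ = n₁ᵢ+n₀ᵢ.
Stratum 1 (Non-smokers): n₁ = 2684, n₀ = 1672, n = 4356; a·n₀/n = 803·1672/4356 = 308.2222; c·n₁/n = 267·2684/4356 = 164.5152
Stratum 2 (Smokers): n₁ = 2863, n₀ = 289, n = 3152; a·n₀/n = 1490·289/3152 = 136.6148; c·n₁/n = 99·2863/3152 = 89.9229
RR_MH = (308.2222 + 136.6148) / (164.5152 + 89.9229) = 444.8371 / 254.4381 = 1.74831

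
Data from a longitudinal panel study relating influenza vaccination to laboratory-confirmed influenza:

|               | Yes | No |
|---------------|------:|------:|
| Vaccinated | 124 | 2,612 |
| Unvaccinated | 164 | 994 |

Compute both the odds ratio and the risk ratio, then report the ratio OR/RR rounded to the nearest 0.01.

Cells: a = 124, b = 2612, c = 164, d = 994.
OR = (124·994)/(2612·164) = 123256/428368 = 0.28773
Risk in exposed = 124/2736 = 0.04532; risk in unexposed = 164/1158 = 0.14162; RR = 0.32001
OR/RR = 0.28773 / 0.32001 = 0.89913
The outcome is not rare, so the OR lies further from 1 than the RR.

0.90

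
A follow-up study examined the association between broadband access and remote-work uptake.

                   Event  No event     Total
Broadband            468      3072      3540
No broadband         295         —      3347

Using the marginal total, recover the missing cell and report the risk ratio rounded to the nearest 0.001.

1.500

The missing cell is in the unexposed row: 3347 − 295 = 3052.
So a = 468, b = 3072, c = 295, d = 3052.
RR = [a/(a+b)] / [c/(c+d)] = (468/3540) / (295/3347) = 0.13220/0.08814 = 1.49995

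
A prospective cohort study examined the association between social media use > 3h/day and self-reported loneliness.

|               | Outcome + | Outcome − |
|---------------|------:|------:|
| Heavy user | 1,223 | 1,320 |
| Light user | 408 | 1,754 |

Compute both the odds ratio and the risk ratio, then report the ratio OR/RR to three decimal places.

1.563

Cells: a = 1223, b = 1320, c = 408, d = 1754.
OR = (1223·1754)/(1320·408) = 2145142/538560 = 3.98311
Risk in exposed = 1223/2543 = 0.48093; risk in unexposed = 408/2162 = 0.18871; RR = 2.54845
OR/RR = 3.98311 / 2.54845 = 1.56295
The outcome is not rare, so the OR lies further from 1 than the RR.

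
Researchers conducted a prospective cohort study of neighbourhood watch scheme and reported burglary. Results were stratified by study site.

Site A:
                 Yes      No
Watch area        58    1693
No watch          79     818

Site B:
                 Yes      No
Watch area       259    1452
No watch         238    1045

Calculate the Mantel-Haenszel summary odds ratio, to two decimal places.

OR_MH = Σ(aᵢdᵢ/nᵢ) / Σ(bᵢcᵢ/nᵢ), where nᵢ is the stratum total.
Stratum 1 (Site A): n = 2648; a·d/n = 58·818/2648 = 17.9169; b·c/n = 1693·79/2648 = 50.5087
Stratum 2 (Site B): n = 2994; a·d/n = 259·1045/2994 = 90.3991; b·c/n = 1452·238/2994 = 115.4228
OR_MH = (17.9169 + 90.3991) / (50.5087 + 115.4228) = 108.3161 / 165.9315 = 0.65278

0.65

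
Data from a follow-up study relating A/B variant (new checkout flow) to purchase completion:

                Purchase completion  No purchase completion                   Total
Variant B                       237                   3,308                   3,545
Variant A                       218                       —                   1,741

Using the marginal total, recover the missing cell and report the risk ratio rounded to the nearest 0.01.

0.53

The missing cell is in the unexposed row: 1741 − 218 = 1523.
So a = 237, b = 3308, c = 218, d = 1523.
RR = [a/(a+b)] / [c/(c+d)] = (237/3545) / (218/1741) = 0.06685/0.12522 = 0.53392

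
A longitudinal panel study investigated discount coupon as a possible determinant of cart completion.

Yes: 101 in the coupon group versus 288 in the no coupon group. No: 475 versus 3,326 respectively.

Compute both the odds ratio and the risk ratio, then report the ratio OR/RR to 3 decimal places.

From the description: a = 101, b = 475, c = 288, d = 3326.
OR = (101·3326)/(475·288) = 335926/136800 = 2.45560
Risk in exposed = 101/576 = 0.17535; risk in unexposed = 288/3614 = 0.07969; RR = 2.20036
OR/RR = 2.45560 / 2.20036 = 1.11600
The outcome is not rare, so the OR lies further from 1 than the RR.

1.116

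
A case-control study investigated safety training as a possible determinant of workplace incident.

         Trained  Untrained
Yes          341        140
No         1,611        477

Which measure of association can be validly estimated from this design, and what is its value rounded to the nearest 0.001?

0.721

Reading the table with exposure as columns: a = 341 (Trained, case), b = 1611 (Trained, non-case), c = 140 (Untrained, case), d = 477.
This is a case-control study: participants were sampled on outcome status, so risks in the source population cannot be estimated directly — relative risk is not valid here. The odds ratio is the appropriate measure.
OR = (a·d)/(b·c) = (341 × 477) / (1611 × 140) = 162657 / 225540 = 0.72119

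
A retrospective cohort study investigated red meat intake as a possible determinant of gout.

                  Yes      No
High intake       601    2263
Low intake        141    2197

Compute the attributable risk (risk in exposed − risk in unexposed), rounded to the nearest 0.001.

Cells: a = 601, b = 2263, c = 141, d = 2197.
Risk in exposed = 601/2864 = 0.209846; risk in unexposed = 141/2338 = 0.060308.
Risk difference = 0.209846 − 0.060308 = 0.149538

0.150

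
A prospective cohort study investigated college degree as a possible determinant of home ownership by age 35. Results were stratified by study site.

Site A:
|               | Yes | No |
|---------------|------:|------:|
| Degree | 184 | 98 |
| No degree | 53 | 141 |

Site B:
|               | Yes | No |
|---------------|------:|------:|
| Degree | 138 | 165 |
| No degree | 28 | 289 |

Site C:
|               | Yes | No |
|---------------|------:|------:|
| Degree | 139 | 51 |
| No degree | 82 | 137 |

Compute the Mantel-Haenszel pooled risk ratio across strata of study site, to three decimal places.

2.645

RR_MH = Σ(aᵢ·n₀ᵢ/nᵢ) / Σ(cᵢ·n₁ᵢ/nᵢ), with n₁ᵢ = aᵢ+bᵢ (exposed), n₀ᵢ = cᵢ+dᵢ (unexposed), nᵢ = n₁ᵢ+n₀ᵢ.
Stratum 1 (Site A): n₁ = 282, n₀ = 194, n = 476; a·n₀/n = 184·194/476 = 74.9916; c·n₁/n = 53·282/476 = 31.3992
Stratum 2 (Site B): n₁ = 303, n₀ = 317, n = 620; a·n₀/n = 138·317/620 = 70.5581; c·n₁/n = 28·303/620 = 13.6839
Stratum 3 (Site C): n₁ = 190, n₀ = 219, n = 409; a·n₀/n = 139·219/409 = 74.4279; c·n₁/n = 82·190/409 = 38.0929
RR_MH = (74.9916 + 70.5581 + 74.4279) / (31.3992 + 13.6839 + 38.0929) = 219.9775 / 83.1759 = 2.64473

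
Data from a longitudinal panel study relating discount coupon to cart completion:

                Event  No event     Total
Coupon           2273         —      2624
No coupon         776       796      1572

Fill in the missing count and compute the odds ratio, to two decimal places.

6.64

The missing cell is in the exposed row: 2624 − 2273 = 351.
So a = 2273, b = 351, c = 776, d = 796.
OR = (a·d)/(b·c) = (2273 × 796) / (351 × 776) = 1809308 / 272376 = 6.64269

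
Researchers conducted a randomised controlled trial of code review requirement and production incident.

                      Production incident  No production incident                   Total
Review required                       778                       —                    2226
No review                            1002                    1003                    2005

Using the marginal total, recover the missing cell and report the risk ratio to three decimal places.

0.699

The missing cell is in the exposed row: 2226 − 778 = 1448.
So a = 778, b = 1448, c = 1002, d = 1003.
RR = [a/(a+b)] / [c/(c+d)] = (778/2226) / (1002/2005) = 0.34951/0.49975 = 0.69936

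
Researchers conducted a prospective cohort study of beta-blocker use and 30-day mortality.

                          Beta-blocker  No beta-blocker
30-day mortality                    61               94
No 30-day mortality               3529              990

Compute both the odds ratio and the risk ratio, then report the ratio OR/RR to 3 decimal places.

Reading the table with exposure as columns: a = 61 (Beta-blocker, case), b = 3529 (Beta-blocker, non-case), c = 94 (No beta-blocker, case), d = 990.
OR = (61·990)/(3529·94) = 60390/331726 = 0.18205
Risk in exposed = 61/3590 = 0.01699; risk in unexposed = 94/1084 = 0.08672; RR = 0.19595
OR/RR = 0.18205 / 0.19595 = 0.92907
The outcome is rare in both groups, so OR ≈ RR (ratio near 1).

0.929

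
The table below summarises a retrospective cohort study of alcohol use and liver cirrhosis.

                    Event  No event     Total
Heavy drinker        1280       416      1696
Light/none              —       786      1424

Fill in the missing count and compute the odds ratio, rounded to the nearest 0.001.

The missing cell is in the unexposed row: 1424 − 786 = 638.
So a = 1280, b = 416, c = 638, d = 786.
OR = (a·d)/(b·c) = (1280 × 786) / (416 × 638) = 1006080 / 265408 = 3.79069

3.791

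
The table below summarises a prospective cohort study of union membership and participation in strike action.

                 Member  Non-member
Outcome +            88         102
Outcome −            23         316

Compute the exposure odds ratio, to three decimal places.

11.853

Reading the table with exposure as columns: a = 88 (Member, case), b = 23 (Member, non-case), c = 102 (Non-member, case), d = 316.
OR = (a·d)/(b·c) = (88 × 316) / (23 × 102) = 27808 / 2346 = 11.85337
The odds of participation in strike action are about 11.85 times as high in the member group.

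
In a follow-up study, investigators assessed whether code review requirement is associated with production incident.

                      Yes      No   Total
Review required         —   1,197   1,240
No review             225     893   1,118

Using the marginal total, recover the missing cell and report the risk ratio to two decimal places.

The missing cell is in the exposed row: 1240 − 1197 = 43.
So a = 43, b = 1197, c = 225, d = 893.
RR = [a/(a+b)] / [c/(c+d)] = (43/1240) / (225/1118) = 0.03468/0.20125 = 0.17231

0.17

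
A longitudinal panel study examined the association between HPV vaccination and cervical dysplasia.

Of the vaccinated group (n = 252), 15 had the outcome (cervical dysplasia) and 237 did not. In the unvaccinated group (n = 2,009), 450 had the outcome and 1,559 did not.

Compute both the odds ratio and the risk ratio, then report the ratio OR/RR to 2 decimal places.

0.83

From the description: a = 15, b = 237, c = 450, d = 1559.
OR = (15·1559)/(237·450) = 23385/106650 = 0.21927
Risk in exposed = 15/252 = 0.05952; risk in unexposed = 450/2009 = 0.22399; RR = 0.26574
OR/RR = 0.21927 / 0.26574 = 0.82512
The outcome is not rare, so the OR lies further from 1 than the RR.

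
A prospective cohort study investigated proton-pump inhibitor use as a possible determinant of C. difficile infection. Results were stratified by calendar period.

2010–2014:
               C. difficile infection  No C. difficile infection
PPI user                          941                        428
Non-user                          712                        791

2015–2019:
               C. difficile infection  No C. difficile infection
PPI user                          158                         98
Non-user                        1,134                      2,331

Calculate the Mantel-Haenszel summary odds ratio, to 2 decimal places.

2.63

OR_MH = Σ(aᵢdᵢ/nᵢ) / Σ(bᵢcᵢ/nᵢ), where nᵢ is the stratum total.
Stratum 1 (2010–2014): n = 2872; a·d/n = 941·791/2872 = 259.1682; b·c/n = 428·712/2872 = 106.1058
Stratum 2 (2015–2019): n = 3721; a·d/n = 158·2331/3721 = 98.9782; b·c/n = 98·1134/3721 = 29.8662
OR_MH = (259.1682 + 98.9782) / (106.1058 + 29.8662) = 358.1464 / 135.9720 = 2.63397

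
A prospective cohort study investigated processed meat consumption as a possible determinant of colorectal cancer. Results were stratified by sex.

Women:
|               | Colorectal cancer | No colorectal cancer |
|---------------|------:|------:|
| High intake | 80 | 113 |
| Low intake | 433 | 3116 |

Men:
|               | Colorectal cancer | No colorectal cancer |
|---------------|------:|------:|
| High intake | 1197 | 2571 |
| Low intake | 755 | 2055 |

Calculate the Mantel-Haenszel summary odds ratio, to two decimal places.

1.43

OR_MH = Σ(aᵢdᵢ/nᵢ) / Σ(bᵢcᵢ/nᵢ), where nᵢ is the stratum total.
Stratum 1 (Women): n = 3742; a·d/n = 80·3116/3742 = 66.6168; b·c/n = 113·433/3742 = 13.0756
Stratum 2 (Men): n = 6578; a·d/n = 1197·2055/6578 = 373.9488; b·c/n = 2571·755/6578 = 295.0905
OR_MH = (66.6168 + 373.9488) / (13.0756 + 295.0905) = 440.5656 / 308.1661 = 1.42964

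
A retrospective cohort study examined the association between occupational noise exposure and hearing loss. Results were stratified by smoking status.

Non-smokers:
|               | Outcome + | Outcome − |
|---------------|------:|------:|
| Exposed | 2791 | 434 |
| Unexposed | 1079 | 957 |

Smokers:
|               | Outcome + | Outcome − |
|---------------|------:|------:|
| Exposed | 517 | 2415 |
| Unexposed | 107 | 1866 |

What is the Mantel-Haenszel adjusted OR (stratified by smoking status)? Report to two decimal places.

4.97

OR_MH = Σ(aᵢdᵢ/nᵢ) / Σ(bᵢcᵢ/nᵢ), where nᵢ is the stratum total.
Stratum 1 (Non-smokers): n = 5261; a·d/n = 2791·957/5261 = 507.6957; b·c/n = 434·1079/5261 = 89.0108
Stratum 2 (Smokers): n = 4905; a·d/n = 517·1866/4905 = 196.6813; b·c/n = 2415·107/4905 = 52.6820
OR_MH = (507.6957 + 196.6813) / (89.0108 + 52.6820) = 704.3770 / 141.6928 = 4.97116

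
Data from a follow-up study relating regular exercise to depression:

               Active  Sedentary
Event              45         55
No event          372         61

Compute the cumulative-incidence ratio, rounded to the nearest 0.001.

0.228

Reading the table with exposure as columns: a = 45 (Active, case), b = 372 (Active, non-case), c = 55 (Sedentary, case), d = 61.
Risk in exposed = 45/417 = 0.10791; risk in unexposed = 55/116 = 0.47414.
RR = 0.10791 / 0.47414 = 0.22760
The risk is 77% lower among the exposed than among the unexposed.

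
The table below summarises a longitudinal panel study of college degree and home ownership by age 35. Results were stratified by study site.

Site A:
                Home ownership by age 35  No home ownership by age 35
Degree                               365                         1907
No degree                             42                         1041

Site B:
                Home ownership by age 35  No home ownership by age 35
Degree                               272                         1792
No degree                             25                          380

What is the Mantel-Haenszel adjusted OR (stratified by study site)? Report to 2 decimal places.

3.69

OR_MH = Σ(aᵢdᵢ/nᵢ) / Σ(bᵢcᵢ/nᵢ), where nᵢ is the stratum total.
Stratum 1 (Site A): n = 3355; a·d/n = 365·1041/3355 = 113.2534; b·c/n = 1907·42/3355 = 23.8730
Stratum 2 (Site B): n = 2469; a·d/n = 272·380/2469 = 41.8631; b·c/n = 1792·25/2469 = 18.1450
OR_MH = (113.2534 + 41.8631) / (23.8730 + 18.1450) = 155.1165 / 42.0180 = 3.69166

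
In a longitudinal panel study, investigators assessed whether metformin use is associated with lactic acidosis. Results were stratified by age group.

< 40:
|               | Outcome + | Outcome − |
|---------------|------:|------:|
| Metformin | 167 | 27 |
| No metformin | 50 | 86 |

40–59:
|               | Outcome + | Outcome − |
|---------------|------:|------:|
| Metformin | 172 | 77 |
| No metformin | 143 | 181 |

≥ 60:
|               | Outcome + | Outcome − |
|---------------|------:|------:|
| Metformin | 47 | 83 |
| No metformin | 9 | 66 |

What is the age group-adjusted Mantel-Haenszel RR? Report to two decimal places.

1.88

RR_MH = Σ(aᵢ·n₀ᵢ/nᵢ) / Σ(cᵢ·n₁ᵢ/nᵢ), with n₁ᵢ = aᵢ+bᵢ (exposed), n₀ᵢ = cᵢ+dᵢ (unexposed), nᵢ = n₁ᵢ+n₀ᵢ.
Stratum 1 (< 40): n₁ = 194, n₀ = 136, n = 330; a·n₀/n = 167·136/330 = 68.8242; c·n₁/n = 50·194/330 = 29.3939
Stratum 2 (40–59): n₁ = 249, n₀ = 324, n = 573; a·n₀/n = 172·324/573 = 97.2565; c·n₁/n = 143·249/573 = 62.1414
Stratum 3 (≥ 60): n₁ = 130, n₀ = 75, n = 205; a·n₀/n = 47·75/205 = 17.1951; c·n₁/n = 9·130/205 = 5.7073
RR_MH = (68.8242 + 97.2565 + 17.1951) / (29.3939 + 62.1414 + 5.7073) = 183.2759 / 97.2426 = 1.88473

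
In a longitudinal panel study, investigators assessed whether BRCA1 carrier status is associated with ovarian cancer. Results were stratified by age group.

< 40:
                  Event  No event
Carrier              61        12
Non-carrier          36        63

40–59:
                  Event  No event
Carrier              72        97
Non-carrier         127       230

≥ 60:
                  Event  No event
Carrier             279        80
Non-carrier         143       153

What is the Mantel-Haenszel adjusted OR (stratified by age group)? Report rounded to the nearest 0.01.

OR_MH = Σ(aᵢdᵢ/nᵢ) / Σ(bᵢcᵢ/nᵢ), where nᵢ is the stratum total.
Stratum 1 (< 40): n = 172; a·d/n = 61·63/172 = 22.3430; b·c/n = 12·36/172 = 2.5116
Stratum 2 (40–59): n = 526; a·d/n = 72·230/526 = 31.4829; b·c/n = 97·127/526 = 23.4202
Stratum 3 (≥ 60): n = 655; a·d/n = 279·153/655 = 65.1710; b·c/n = 80·143/655 = 17.4656
OR_MH = (22.3430 + 31.4829 + 65.1710) / (2.5116 + 23.4202 + 17.4656) = 118.9969 / 43.3974 = 2.74203

2.74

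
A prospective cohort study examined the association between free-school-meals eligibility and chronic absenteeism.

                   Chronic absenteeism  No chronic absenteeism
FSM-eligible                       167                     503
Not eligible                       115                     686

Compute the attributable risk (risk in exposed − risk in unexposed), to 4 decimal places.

0.1057

Cells: a = 167, b = 503, c = 115, d = 686.
Risk in exposed = 167/670 = 0.249254; risk in unexposed = 115/801 = 0.143571.
Risk difference = 0.249254 − 0.143571 = 0.105683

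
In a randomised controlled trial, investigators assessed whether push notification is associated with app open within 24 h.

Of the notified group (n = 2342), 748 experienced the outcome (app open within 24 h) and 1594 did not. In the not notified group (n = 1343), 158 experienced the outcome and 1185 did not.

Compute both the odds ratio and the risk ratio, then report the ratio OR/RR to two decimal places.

From the description: a = 748, b = 1594, c = 158, d = 1185.
OR = (748·1185)/(1594·158) = 886380/251852 = 3.51945
Risk in exposed = 748/2342 = 0.31939; risk in unexposed = 158/1343 = 0.11765; RR = 2.71477
OR/RR = 3.51945 / 2.71477 = 1.29641
The outcome is not rare, so the OR lies further from 1 than the RR.

1.30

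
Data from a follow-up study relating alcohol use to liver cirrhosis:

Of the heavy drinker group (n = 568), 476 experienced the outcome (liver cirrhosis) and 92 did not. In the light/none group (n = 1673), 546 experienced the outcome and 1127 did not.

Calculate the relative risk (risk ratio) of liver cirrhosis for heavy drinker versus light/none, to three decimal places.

2.568

From the description: a = 476, b = 92, c = 546, d = 1127.
Risk in exposed = 476/568 = 0.83803; risk in unexposed = 546/1673 = 0.32636.
RR = 0.83803 / 0.32636 = 2.56780
The risk among the exposed is 2.57 times that among the unexposed.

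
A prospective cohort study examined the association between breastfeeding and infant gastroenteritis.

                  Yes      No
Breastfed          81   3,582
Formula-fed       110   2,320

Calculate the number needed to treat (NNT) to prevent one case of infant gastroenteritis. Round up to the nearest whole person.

44

Risk in treated group = 81/3663 = 0.02211; risk in control = 110/2430 = 0.04527.
Absolute risk reduction = 0.04527 − 0.02211 = 0.02315
NNT = 1 / ARR = 1 / 0.02315 = 43.188 → round up → 44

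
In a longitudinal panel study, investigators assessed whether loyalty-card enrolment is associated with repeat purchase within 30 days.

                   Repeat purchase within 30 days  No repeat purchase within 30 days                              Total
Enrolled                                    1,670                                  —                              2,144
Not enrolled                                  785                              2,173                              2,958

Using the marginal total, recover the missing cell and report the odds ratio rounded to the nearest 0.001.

9.753

The missing cell is in the exposed row: 2144 − 1670 = 474.
So a = 1670, b = 474, c = 785, d = 2173.
OR = (a·d)/(b·c) = (1670 × 2173) / (474 × 785) = 3628910 / 372090 = 9.75277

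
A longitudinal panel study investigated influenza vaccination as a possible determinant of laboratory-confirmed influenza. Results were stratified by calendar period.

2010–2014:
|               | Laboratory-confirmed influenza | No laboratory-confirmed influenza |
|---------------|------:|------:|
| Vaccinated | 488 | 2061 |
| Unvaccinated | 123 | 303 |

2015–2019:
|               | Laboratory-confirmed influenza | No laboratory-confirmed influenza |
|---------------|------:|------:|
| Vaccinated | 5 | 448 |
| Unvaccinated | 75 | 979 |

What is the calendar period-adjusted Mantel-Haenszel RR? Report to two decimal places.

RR_MH = Σ(aᵢ·n₀ᵢ/nᵢ) / Σ(cᵢ·n₁ᵢ/nᵢ), with n₁ᵢ = aᵢ+bᵢ (exposed), n₀ᵢ = cᵢ+dᵢ (unexposed), nᵢ = n₁ᵢ+n₀ᵢ.
Stratum 1 (2010–2014): n₁ = 2549, n₀ = 426, n = 2975; a·n₀/n = 488·426/2975 = 69.8783; c·n₁/n = 123·2549/2975 = 105.3872
Stratum 2 (2015–2019): n₁ = 453, n₀ = 1054, n = 1507; a·n₀/n = 5·1054/1507 = 3.4970; c·n₁/n = 75·453/1507 = 22.5448
RR_MH = (69.8783 + 3.4970) / (105.3872 + 22.5448) = 73.3753 / 127.9320 = 0.57355

0.57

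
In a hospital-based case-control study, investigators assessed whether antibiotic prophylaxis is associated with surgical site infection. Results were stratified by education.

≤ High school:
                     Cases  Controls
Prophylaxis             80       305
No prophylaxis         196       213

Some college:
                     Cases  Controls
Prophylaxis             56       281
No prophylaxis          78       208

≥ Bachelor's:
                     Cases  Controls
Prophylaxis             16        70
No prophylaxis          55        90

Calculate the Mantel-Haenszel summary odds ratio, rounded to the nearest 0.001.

0.365

OR_MH = Σ(aᵢdᵢ/nᵢ) / Σ(bᵢcᵢ/nᵢ), where nᵢ is the stratum total.
Stratum 1 (≤ High school): n = 794; a·d/n = 80·213/794 = 21.4610; b·c/n = 305·196/794 = 75.2897
Stratum 2 (Some college): n = 623; a·d/n = 56·208/623 = 18.6966; b·c/n = 281·78/623 = 35.1814
Stratum 3 (≥ Bachelor's): n = 231; a·d/n = 16·90/231 = 6.2338; b·c/n = 70·55/231 = 16.6667
OR_MH = (21.4610 + 18.6966 + 6.2338) / (75.2897 + 35.1814 + 16.6667) = 46.3914 / 127.1377 = 0.36489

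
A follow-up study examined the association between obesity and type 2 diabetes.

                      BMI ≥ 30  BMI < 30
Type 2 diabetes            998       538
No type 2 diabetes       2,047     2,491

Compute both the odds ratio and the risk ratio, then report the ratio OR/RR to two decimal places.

1.22

Reading the table with exposure as columns: a = 998 (BMI ≥ 30, case), b = 2047 (BMI ≥ 30, non-case), c = 538 (BMI < 30, case), d = 2491.
OR = (998·2491)/(2047·538) = 2486018/1101286 = 2.25738
Risk in exposed = 998/3045 = 0.32775; risk in unexposed = 538/3029 = 0.17762; RR = 1.84527
OR/RR = 2.25738 / 1.84527 = 1.22333
The outcome is not rare, so the OR lies further from 1 than the RR.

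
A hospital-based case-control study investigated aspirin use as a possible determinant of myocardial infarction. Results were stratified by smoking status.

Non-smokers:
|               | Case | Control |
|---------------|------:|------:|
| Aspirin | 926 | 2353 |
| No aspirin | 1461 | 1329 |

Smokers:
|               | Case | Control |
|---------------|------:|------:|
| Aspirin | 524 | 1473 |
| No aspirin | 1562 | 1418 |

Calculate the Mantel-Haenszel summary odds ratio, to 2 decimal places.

OR_MH = Σ(aᵢdᵢ/nᵢ) / Σ(bᵢcᵢ/nᵢ), where nᵢ is the stratum total.
Stratum 1 (Non-smokers): n = 6069; a·d/n = 926·1329/6069 = 202.7771; b·c/n = 2353·1461/6069 = 566.4414
Stratum 2 (Smokers): n = 4977; a·d/n = 524·1418/4977 = 149.2931; b·c/n = 1473·1562/4977 = 462.2917
OR_MH = (202.7771 + 149.2931) / (566.4414 + 462.2917) = 352.0702 / 1028.7332 = 0.34224

0.34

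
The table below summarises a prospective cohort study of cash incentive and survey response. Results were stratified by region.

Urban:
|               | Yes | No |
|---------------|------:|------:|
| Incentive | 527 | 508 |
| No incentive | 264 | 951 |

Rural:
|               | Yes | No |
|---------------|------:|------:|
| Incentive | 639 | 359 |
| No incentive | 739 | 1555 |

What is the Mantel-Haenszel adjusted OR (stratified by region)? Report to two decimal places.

3.74

OR_MH = Σ(aᵢdᵢ/nᵢ) / Σ(bᵢcᵢ/nᵢ), where nᵢ is the stratum total.
Stratum 1 (Urban): n = 2250; a·d/n = 527·951/2250 = 222.7453; b·c/n = 508·264/2250 = 59.6053
Stratum 2 (Rural): n = 3292; a·d/n = 639·1555/3292 = 301.8363; b·c/n = 359·739/3292 = 80.5896
OR_MH = (222.7453 + 301.8363) / (59.6053 + 80.5896) = 524.5816 / 140.1949 = 3.74180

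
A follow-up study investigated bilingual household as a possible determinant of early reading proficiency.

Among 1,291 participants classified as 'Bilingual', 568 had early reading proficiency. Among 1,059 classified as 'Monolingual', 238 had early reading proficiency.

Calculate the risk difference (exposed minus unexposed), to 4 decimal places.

0.2152

From the description: a = 568, b = 723, c = 238, d = 821.
Risk in exposed = 568/1291 = 0.439969; risk in unexposed = 238/1059 = 0.224740.
Risk difference = 0.439969 − 0.224740 = 0.215229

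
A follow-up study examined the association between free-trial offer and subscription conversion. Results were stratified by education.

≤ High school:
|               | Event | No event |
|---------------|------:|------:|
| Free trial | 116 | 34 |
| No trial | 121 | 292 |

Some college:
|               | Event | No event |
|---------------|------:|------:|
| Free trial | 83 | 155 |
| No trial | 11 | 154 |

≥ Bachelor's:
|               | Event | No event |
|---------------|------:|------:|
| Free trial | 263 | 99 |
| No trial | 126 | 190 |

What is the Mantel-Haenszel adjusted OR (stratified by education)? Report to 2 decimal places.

OR_MH = Σ(aᵢdᵢ/nᵢ) / Σ(bᵢcᵢ/nᵢ), where nᵢ is the stratum total.
Stratum 1 (≤ High school): n = 563; a·d/n = 116·292/563 = 60.1634; b·c/n = 34·121/563 = 7.3073
Stratum 2 (Some college): n = 403; a·d/n = 83·154/403 = 31.7171; b·c/n = 155·11/403 = 4.2308
Stratum 3 (≥ Bachelor's): n = 678; a·d/n = 263·190/678 = 73.7021; b·c/n = 99·126/678 = 18.3982
OR_MH = (60.1634 + 31.7171 + 73.7021) / (7.3073 + 4.2308 + 18.3982) = 165.5826 / 29.9363 = 5.53117

5.53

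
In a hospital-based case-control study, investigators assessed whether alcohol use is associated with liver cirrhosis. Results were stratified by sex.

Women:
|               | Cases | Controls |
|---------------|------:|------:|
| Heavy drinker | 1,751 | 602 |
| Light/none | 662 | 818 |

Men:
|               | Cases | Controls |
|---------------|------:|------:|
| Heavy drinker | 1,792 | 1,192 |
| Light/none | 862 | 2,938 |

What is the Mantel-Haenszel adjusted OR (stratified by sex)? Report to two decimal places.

OR_MH = Σ(aᵢdᵢ/nᵢ) / Σ(bᵢcᵢ/nᵢ), where nᵢ is the stratum total.
Stratum 1 (Women): n = 3833; a·d/n = 1751·818/3833 = 373.6807; b·c/n = 602·662/3833 = 103.9718
Stratum 2 (Men): n = 6784; a·d/n = 1792·2938/6784 = 776.0755; b·c/n = 1192·862/6784 = 151.4599
OR_MH = (373.6807 + 776.0755) / (103.9718 + 151.4599) = 1149.7561 / 255.4317 = 4.50123

4.50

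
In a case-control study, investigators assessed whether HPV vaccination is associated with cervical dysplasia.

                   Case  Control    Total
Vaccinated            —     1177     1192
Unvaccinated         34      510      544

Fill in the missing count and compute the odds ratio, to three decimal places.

The missing cell is in the exposed row: 1192 − 1177 = 15.
So a = 15, b = 1177, c = 34, d = 510.
OR = (a·d)/(b·c) = (15 × 510) / (1177 × 34) = 7650 / 40018 = 0.19116

0.191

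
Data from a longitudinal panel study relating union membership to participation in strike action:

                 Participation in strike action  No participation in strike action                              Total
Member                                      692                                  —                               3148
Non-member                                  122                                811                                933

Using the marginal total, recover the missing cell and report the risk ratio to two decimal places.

The missing cell is in the exposed row: 3148 − 692 = 2456.
So a = 692, b = 2456, c = 122, d = 811.
RR = [a/(a+b)] / [c/(c+d)] = (692/3148) / (122/933) = 0.21982/0.13076 = 1.68110

1.68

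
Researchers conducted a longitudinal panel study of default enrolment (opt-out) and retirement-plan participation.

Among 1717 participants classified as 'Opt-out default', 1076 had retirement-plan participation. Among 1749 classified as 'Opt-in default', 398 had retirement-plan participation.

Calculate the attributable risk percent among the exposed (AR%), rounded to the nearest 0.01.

63.69

From the description: a = 1076, b = 641, c = 398, d = 1351.
Risk in exposed = 1076/1717 = 0.62667; risk in unexposed = 398/1749 = 0.22756.
RR = 0.62667/0.22756 = 2.75390
AR% = (RR − 1)/RR × 100 = (2.75390 − 1)/2.75390 × 100 = 63.6879%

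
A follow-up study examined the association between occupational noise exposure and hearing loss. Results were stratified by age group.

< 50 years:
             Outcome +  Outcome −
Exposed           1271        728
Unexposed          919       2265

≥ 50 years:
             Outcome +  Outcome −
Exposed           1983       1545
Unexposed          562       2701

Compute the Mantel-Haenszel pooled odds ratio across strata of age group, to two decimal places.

5.23

OR_MH = Σ(aᵢdᵢ/nᵢ) / Σ(bᵢcᵢ/nᵢ), where nᵢ is the stratum total.
Stratum 1 (< 50 years): n = 5183; a·d/n = 1271·2265/5183 = 555.4341; b·c/n = 728·919/5183 = 129.0820
Stratum 2 (≥ 50 years): n = 6791; a·d/n = 1983·2701/6791 = 788.7031; b·c/n = 1545·562/6791 = 127.8589
OR_MH = (555.4341 + 788.7031) / (129.0820 + 127.8589) = 1344.1372 / 256.9409 = 5.23131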